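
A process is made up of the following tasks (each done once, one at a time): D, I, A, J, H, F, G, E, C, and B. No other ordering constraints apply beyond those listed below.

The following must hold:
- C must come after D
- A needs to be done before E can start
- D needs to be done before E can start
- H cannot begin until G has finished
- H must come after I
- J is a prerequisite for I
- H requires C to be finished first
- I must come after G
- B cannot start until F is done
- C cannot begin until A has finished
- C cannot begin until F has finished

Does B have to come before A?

No

No chain of constraints connects B to A in either direction.
A valid ordering placing A before B exists, so the answer is no.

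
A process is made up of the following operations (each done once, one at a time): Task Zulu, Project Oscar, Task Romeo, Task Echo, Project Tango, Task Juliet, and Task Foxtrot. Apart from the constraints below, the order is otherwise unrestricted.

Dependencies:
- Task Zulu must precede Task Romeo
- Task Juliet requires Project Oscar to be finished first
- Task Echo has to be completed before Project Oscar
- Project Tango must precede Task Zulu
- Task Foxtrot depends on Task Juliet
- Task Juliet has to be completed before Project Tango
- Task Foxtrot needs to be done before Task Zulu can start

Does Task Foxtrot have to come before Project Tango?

No

Task Foxtrot and Project Tango are not related by any chain of constraints.
There exist valid orderings with Project Tango before Task Foxtrot, so Task Foxtrot is not required to come first.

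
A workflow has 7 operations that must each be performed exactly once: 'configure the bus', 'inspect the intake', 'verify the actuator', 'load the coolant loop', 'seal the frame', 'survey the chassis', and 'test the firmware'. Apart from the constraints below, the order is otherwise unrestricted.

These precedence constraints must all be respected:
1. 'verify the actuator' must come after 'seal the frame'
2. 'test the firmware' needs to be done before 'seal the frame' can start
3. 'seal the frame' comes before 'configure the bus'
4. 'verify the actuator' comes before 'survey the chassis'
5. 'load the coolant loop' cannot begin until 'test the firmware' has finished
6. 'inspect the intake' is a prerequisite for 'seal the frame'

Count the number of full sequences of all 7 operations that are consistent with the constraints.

2 operations have no prerequisites ('inspect the intake', 'test the firmware'), so any of them could come first.
Systematically extending each partial ordering one operation at a time and counting, there are 33 complete orderings.

33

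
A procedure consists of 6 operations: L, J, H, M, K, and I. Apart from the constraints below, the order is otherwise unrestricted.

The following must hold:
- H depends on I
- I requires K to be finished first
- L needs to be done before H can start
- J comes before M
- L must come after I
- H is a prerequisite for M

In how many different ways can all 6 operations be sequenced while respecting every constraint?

5

2 operations have no prerequisites (J, K), so any of them could come first.
Counting all ways to extend the partial order to a total order gives 5.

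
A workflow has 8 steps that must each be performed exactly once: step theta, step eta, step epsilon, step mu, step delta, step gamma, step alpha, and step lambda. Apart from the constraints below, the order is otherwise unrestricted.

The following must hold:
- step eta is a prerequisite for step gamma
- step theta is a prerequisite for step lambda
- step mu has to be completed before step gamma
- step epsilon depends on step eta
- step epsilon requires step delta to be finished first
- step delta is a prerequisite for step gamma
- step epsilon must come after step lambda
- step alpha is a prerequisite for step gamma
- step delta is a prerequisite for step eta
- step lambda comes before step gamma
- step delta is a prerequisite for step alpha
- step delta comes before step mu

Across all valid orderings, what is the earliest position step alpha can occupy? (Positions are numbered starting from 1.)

The only step forced before step alpha (directly or transitively) is step delta.
With 1 mandatory predecessor, the earliest step alpha can sit is position 1+1 = 2, and placing just that one first achieves it.

2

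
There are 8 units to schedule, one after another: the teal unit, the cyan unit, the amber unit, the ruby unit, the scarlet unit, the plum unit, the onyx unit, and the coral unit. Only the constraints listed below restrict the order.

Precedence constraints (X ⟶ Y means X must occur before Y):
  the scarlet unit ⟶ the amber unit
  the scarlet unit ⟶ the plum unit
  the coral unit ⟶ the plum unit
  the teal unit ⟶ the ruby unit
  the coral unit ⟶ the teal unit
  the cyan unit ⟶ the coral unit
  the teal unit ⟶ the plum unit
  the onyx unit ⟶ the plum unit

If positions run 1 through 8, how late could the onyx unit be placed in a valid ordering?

The only unit forced after the onyx unit (directly or by a chain) is the plum unit.
With 1 mandatory successor out of 8 units total, the latest slot for the onyx unit is 8−1 = 7, and it's reachable by doing all non-successors before the onyx unit.

7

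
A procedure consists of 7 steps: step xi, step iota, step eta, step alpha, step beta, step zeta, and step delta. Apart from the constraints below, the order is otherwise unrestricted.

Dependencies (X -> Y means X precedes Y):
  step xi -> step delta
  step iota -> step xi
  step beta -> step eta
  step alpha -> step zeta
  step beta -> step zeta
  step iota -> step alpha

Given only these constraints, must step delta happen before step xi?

The constraints actually force step xi before step delta (via step xi → step delta), not the other way around.
So step delta never precedes step xi.

No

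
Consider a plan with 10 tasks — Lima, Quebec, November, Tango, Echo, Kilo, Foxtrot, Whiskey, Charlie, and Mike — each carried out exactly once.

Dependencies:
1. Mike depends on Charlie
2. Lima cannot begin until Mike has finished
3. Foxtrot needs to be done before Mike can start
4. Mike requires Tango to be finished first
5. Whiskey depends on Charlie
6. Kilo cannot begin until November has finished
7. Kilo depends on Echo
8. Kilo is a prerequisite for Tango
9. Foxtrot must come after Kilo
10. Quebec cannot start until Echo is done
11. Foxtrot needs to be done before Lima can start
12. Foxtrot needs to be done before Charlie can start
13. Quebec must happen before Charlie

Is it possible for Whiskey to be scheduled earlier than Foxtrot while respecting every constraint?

No

There is a dependency chain Foxtrot → Charlie → Whiskey, so Whiskey always comes after Foxtrot.
Hence Whiskey can never be scheduled before Foxtrot.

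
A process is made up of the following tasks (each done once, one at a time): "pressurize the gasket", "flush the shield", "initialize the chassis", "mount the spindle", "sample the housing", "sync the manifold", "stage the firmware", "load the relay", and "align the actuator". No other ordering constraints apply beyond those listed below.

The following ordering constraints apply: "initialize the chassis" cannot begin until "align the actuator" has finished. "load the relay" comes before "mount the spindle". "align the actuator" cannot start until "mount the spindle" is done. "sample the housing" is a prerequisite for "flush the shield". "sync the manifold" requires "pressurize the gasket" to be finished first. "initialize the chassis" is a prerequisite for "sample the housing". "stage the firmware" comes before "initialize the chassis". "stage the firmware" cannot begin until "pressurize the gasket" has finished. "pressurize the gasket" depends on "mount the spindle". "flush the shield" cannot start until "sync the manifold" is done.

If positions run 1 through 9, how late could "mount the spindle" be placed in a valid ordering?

2

The tasks that are forced after "mount the spindle", directly or by a chain of constraints, are "pressurize the gasket", "flush the shield", "initialize the chassis", "sample the housing", "sync the manifold", "stage the firmware", "align the actuator". That's 7 tasks.
So at least 7 tasks follow "mount the spindle", putting "mount the spindle" no later than position 2. That position is achievable by scheduling everything else first.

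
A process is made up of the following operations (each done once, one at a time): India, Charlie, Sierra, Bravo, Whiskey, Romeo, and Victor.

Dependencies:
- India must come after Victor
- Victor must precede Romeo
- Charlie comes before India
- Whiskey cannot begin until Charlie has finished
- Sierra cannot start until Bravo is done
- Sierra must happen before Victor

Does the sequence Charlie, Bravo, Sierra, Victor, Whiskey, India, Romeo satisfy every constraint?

Yes

Every stated constraint is respected: Charlie sits at position 1, ahead of India at position 6, and each of the other listed pairs likewise has the predecessor earlier in the sequence.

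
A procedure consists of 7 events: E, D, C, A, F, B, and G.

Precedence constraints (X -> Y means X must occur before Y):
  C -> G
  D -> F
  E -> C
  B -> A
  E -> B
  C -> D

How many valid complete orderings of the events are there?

45

E is the only event with nothing required before it, so every ordering starts there.
Systematically extending each partial ordering one event at a time and counting, there are 45 complete orderings.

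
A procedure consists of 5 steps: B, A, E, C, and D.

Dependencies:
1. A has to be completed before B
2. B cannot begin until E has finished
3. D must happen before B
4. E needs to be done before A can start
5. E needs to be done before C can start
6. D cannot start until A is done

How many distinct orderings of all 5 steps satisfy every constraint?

4

E is the only step with nothing required before it, so every ordering starts there.
Counting all ways to extend the partial order to a total order gives 4.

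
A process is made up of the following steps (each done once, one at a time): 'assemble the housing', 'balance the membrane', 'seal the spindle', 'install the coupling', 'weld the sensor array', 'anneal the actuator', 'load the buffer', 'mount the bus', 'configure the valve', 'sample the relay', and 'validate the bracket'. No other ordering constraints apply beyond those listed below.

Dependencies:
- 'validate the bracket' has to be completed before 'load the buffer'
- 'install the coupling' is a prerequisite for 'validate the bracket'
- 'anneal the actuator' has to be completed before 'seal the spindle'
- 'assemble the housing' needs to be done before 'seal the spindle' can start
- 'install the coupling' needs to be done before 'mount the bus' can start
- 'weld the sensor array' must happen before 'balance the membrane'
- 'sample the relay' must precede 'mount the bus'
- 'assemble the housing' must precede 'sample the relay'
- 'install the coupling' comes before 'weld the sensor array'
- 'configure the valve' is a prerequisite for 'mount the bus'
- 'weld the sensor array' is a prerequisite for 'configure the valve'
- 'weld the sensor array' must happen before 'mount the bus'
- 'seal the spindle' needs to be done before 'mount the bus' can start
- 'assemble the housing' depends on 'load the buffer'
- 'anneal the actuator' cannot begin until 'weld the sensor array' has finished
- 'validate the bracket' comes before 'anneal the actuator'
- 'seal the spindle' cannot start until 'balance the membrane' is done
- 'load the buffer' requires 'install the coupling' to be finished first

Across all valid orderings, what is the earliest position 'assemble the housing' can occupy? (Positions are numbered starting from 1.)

Every step that must precede 'assemble the housing' has to come before it. Tracing all chains that end at 'assemble the housing', those steps are: 'install the coupling', 'load the buffer', 'validate the bracket' — 3 in total.
So at minimum 3 steps come before 'assemble the housing', putting 'assemble the housing' no earlier than position 4. That position is achievable by scheduling exactly those predecessors first.

4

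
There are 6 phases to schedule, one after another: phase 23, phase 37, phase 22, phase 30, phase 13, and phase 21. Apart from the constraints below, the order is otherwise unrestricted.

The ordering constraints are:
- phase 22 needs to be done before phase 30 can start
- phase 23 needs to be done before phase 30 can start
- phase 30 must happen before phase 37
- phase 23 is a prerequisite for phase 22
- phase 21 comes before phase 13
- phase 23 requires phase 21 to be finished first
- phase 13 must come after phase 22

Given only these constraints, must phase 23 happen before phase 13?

Following the dependencies: phase 23 → phase 22 → phase 13.
So phase 23 must precede phase 13 in any valid ordering.

Yes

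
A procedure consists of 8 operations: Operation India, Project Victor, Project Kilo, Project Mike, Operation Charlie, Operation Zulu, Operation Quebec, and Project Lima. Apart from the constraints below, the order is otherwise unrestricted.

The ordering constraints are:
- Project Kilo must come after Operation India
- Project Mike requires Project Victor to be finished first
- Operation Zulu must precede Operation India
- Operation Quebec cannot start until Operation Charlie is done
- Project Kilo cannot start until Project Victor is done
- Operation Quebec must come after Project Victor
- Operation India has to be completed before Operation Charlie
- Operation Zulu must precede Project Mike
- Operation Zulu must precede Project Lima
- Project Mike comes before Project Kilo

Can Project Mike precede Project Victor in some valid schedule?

No

Following Project Victor → Project Mike, Project Victor must precede Project Mike in every valid ordering.
Hence Project Mike can never be scheduled before Project Victor.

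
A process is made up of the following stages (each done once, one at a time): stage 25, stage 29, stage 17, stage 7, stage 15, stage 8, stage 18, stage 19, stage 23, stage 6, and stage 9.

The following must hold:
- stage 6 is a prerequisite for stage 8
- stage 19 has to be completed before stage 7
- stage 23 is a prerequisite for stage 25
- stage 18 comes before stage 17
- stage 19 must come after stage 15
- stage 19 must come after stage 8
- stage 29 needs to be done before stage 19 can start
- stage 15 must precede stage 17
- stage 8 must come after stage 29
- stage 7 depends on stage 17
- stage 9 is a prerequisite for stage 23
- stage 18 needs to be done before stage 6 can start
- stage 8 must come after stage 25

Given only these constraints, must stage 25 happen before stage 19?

Yes

Chaining the stated constraints: stage 25 → stage 8 → stage 19.
That forces stage 25 before stage 19 in every valid schedule.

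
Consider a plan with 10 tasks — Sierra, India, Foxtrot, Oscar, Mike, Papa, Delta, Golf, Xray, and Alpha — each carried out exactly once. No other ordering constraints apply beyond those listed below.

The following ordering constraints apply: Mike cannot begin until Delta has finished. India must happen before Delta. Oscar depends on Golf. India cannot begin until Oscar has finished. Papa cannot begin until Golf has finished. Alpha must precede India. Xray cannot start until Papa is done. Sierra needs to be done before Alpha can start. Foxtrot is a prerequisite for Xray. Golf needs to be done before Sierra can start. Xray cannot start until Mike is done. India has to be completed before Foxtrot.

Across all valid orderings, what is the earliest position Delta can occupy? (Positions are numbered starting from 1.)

6

Every task that must precede Delta has to come before it. Tracing all chains that end at Delta, those tasks are: Sierra, India, Oscar, Golf, Alpha — 5 in total.
So at minimum 5 tasks come before Delta, putting Delta no earlier than position 6. That position is achievable by scheduling exactly those predecessors first.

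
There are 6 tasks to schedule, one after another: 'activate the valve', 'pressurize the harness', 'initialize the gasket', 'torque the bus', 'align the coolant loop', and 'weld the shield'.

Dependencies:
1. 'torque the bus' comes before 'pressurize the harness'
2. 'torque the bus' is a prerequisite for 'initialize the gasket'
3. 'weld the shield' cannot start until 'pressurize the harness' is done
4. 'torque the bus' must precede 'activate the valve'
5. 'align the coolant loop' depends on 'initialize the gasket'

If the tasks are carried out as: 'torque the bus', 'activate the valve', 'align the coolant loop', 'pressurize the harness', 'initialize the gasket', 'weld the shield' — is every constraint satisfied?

No

Here 'initialize the gasket' comes after 'align the coolant loop'.
Since 'initialize the gasket' is required before 'align the coolant loop', the ordering is invalid.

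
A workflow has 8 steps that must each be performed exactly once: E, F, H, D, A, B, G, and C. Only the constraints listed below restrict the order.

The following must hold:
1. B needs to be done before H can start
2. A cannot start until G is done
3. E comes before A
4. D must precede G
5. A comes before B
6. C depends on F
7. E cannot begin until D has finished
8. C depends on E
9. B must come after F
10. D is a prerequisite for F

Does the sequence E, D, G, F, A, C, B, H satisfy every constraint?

No

The sequence places E ahead of D.
Since D is required before E, the ordering is invalid.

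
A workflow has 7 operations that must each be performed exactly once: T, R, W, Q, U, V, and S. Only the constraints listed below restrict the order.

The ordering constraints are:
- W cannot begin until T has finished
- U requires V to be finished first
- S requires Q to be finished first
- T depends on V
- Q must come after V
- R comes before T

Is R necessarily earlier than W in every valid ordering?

Tracing the constraints gives a chain: R → T → W.
That forces R before W in every valid schedule.

Yes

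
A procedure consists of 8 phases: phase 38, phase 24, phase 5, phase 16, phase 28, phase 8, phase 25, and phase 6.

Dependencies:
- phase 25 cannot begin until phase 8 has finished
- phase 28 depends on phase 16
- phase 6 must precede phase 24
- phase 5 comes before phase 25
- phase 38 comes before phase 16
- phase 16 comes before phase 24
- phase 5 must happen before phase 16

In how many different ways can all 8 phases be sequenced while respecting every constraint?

The phases with no prerequisites are phase 38, phase 5, phase 8, phase 6; any of them can be placed first.
Counting all ways to extend the partial order to a total order gives 452.

452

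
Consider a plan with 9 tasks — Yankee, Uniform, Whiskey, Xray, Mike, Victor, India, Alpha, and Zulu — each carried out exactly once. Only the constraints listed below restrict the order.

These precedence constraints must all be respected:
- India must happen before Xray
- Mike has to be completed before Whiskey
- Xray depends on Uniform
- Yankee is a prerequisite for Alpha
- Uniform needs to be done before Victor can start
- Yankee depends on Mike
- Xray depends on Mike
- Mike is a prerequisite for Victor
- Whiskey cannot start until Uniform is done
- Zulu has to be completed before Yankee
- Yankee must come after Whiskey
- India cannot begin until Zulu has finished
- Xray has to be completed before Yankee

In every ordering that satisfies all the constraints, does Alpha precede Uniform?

No

The constraints actually force Uniform before Alpha (via Uniform → Whiskey → Yankee → Alpha), not the other way around.
So Alpha does not have to come before Uniform — it cannot.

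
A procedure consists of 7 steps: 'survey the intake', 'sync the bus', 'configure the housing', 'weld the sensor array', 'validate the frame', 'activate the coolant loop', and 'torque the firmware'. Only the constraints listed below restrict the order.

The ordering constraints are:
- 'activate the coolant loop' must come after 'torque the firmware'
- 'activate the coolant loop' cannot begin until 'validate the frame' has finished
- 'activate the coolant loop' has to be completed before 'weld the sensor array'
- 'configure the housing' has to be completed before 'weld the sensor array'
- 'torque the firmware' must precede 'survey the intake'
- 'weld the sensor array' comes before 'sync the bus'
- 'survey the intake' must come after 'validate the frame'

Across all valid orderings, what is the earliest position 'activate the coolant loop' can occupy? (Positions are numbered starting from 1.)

Working backwards through the constraints from 'activate the coolant loop', its full set of required predecessors is 'validate the frame', 'torque the firmware' — 2 of them.
So at minimum 2 steps come before 'activate the coolant loop', putting 'activate the coolant loop' no earlier than position 3. That position is achievable by scheduling exactly those predecessors first.

3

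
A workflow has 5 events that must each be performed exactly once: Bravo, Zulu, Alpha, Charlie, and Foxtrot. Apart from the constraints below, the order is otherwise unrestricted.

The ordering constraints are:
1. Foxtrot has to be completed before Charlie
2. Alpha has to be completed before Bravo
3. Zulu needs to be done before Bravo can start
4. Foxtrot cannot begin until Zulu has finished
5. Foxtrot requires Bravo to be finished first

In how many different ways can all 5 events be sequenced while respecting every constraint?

2

2 events have no prerequisites (Zulu, Alpha), so any of them could come first.
Systematically extending each partial ordering one event at a time and counting, there are 2 complete orderings.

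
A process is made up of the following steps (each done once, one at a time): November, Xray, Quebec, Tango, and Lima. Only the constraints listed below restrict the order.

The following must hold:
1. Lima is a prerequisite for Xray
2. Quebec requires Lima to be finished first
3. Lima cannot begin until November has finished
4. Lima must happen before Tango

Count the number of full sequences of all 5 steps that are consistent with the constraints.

6

Only November has no prerequisites, so it must go first.
Systematically extending each partial ordering one step at a time and counting, there are 6 complete orderings.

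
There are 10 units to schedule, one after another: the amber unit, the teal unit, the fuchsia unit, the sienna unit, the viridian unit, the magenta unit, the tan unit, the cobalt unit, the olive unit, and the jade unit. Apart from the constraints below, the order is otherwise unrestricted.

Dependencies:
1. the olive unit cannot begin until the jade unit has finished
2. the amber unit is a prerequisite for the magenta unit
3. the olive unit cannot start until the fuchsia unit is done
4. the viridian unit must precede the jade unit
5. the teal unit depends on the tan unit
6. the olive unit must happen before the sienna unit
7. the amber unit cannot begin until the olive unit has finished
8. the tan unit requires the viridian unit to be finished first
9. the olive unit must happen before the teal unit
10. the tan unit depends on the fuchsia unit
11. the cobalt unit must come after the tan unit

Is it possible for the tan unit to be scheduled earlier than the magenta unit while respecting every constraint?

The constraints leave the tan unit and the magenta unit unordered relative to each other; nothing requires the magenta unit earlier.
That means at least one valid schedule has the tan unit before the magenta unit.

Yes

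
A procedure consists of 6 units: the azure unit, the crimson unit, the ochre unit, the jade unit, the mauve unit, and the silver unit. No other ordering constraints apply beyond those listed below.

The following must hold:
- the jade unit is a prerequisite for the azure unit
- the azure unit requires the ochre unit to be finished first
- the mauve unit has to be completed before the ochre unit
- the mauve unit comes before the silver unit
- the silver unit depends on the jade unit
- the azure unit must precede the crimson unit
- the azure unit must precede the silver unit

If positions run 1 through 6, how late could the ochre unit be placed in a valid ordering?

Every unit that must follow the ochre unit has to come after it. Tracing all chains starting from the ochre unit, those units are: the azure unit, the crimson unit, the silver unit — 3 in total.
So at least 3 units follow the ochre unit, putting the ochre unit no later than position 3. That position is achievable by scheduling everything else first.

3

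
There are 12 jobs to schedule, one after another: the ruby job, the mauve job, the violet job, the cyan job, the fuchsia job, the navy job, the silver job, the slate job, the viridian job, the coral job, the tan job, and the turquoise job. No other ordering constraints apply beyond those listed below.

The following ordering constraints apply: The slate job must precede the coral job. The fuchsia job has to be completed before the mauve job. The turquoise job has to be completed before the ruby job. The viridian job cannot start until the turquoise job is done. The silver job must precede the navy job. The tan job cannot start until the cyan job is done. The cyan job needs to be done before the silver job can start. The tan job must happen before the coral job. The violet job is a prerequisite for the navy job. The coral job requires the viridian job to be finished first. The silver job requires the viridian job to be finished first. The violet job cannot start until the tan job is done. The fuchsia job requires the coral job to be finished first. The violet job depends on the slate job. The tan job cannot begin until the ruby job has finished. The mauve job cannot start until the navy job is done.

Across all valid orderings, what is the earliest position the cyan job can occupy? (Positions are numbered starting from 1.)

No constraint forces any other job before the cyan job, so it can be placed first.

1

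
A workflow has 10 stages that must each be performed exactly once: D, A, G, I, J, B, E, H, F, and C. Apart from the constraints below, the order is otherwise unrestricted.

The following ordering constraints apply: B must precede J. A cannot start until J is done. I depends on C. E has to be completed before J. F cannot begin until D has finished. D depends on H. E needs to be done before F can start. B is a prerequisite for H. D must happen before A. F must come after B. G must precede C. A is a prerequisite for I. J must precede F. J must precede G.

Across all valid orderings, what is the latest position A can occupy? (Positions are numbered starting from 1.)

9

The only stage forced after A (directly or by a chain) is I.
So at least 1 stage follows A, putting A no later than position 9. That position is achievable by scheduling everything else first.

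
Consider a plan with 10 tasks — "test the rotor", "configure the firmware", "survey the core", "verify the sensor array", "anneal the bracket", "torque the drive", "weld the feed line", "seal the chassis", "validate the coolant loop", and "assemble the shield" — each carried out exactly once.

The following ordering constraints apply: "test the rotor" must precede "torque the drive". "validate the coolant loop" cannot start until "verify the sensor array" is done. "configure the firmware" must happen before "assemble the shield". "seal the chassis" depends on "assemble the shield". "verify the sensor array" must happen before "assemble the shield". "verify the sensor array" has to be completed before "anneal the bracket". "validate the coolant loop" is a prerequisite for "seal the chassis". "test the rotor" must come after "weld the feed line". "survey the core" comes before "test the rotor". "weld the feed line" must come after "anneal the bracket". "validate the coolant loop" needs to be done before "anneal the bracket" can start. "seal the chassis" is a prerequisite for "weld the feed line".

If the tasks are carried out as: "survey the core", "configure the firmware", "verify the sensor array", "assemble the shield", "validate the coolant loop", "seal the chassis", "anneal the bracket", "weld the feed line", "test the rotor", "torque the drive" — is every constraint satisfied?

Going through the constraints one by one, each required predecessor appears earlier in the sequence than its dependent — e.g. "survey the core" (position 1) is before "test the rotor" (position 9), as required.

Yes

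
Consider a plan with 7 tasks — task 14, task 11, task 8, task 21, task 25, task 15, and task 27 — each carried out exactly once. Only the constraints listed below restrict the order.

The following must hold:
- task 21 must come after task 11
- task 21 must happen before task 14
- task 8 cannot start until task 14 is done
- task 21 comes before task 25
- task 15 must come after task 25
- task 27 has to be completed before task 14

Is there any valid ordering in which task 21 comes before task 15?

Yes

Every valid ordering already has task 21 before task 15 (the constraints require it), so in particular at least one does.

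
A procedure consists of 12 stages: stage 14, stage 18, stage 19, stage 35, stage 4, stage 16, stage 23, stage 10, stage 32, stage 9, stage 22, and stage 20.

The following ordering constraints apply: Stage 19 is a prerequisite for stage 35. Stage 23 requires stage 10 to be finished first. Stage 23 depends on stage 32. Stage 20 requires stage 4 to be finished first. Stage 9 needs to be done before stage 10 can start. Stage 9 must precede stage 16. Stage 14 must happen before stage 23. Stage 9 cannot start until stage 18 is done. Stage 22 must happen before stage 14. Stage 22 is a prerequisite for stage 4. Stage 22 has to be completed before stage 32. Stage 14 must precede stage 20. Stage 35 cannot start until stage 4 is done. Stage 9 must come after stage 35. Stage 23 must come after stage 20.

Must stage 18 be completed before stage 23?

Yes

Chaining the stated constraints: stage 18 → stage 9 → stage 10 → stage 23.
That forces stage 18 before stage 23 in every valid schedule.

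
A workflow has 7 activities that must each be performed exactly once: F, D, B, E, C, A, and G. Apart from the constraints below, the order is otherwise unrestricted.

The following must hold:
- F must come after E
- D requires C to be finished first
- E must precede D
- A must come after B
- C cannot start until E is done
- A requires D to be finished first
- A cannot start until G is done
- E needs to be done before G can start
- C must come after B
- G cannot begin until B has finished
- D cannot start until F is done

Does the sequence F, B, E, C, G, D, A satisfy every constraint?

In the proposed order, F appears before E.
But one of the constraints requires E before F, so this ordering violates it.

No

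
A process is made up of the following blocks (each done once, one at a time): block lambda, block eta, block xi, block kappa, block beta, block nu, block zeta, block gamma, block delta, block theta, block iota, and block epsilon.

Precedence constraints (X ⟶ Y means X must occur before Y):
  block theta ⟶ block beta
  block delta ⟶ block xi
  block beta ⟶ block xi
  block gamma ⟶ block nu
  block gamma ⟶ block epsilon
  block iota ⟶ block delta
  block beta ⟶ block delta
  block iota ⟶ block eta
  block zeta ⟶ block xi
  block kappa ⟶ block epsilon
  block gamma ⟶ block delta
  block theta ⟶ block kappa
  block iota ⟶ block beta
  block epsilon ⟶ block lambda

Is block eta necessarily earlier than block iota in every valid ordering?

No

In fact the dependencies run the other way: block iota → block eta.
So block eta never precedes block iota.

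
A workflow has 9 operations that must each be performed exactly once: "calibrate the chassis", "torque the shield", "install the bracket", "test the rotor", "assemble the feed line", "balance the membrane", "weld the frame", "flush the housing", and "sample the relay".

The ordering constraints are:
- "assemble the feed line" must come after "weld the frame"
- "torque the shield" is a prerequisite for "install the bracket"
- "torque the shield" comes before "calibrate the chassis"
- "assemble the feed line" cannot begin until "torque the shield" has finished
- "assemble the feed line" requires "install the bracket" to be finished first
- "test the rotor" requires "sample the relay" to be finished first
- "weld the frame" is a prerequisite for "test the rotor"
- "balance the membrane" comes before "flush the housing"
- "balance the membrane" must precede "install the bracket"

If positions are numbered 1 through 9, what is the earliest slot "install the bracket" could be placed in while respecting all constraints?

3

Every operation that must precede "install the bracket" has to come before it. Tracing all chains that end at "install the bracket", those operations are: "torque the shield", "balance the membrane" — 2 in total.
So at minimum 2 operations come before "install the bracket", putting "install the bracket" no earlier than position 3. That position is achievable by scheduling exactly those predecessors first.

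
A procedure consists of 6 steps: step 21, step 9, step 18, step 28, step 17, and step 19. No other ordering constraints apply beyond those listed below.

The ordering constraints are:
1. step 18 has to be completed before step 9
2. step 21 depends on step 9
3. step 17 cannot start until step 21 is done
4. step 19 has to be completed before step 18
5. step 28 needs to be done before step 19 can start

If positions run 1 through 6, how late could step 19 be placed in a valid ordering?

Following every chain forward from step 19, the steps that must come later are step 21, step 9, step 18, step 17 — 4 of them.
With 4 mandatory successors out of 6 steps total, the latest slot for step 19 is 6−4 = 2, and it's reachable by doing all non-successors before step 19.

2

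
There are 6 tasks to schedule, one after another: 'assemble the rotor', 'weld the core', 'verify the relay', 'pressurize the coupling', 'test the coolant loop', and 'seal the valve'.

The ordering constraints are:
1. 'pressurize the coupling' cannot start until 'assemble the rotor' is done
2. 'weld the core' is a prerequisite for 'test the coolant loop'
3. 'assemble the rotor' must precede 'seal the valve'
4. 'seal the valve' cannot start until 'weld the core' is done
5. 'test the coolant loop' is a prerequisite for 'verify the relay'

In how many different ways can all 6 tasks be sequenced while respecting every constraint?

35

2 tasks have no prerequisites ('assemble the rotor', 'weld the core'), so any of them could come first.
Counting all ways to extend the partial order to a total order gives 35.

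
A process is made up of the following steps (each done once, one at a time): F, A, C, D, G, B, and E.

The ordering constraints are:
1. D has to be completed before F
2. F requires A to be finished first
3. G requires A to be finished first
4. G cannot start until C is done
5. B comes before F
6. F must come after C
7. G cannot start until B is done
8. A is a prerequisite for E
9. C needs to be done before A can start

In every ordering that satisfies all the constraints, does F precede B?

The constraints actually force B before F (via B → F), not the other way around.
So F does not have to come before B — it cannot.

No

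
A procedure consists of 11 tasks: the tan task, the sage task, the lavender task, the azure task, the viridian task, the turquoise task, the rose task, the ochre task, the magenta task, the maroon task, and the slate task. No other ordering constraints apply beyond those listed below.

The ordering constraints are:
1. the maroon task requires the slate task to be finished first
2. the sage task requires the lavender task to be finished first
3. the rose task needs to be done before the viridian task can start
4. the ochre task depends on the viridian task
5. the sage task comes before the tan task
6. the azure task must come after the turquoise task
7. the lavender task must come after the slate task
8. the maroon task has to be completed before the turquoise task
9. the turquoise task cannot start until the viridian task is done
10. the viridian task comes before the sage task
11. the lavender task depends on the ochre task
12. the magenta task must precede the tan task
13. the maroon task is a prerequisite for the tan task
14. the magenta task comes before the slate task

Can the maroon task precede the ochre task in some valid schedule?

The constraints leave the maroon task and the ochre task unordered relative to each other; nothing requires the ochre task earlier.
That means at least one valid schedule has the maroon task before the ochre task.

Yes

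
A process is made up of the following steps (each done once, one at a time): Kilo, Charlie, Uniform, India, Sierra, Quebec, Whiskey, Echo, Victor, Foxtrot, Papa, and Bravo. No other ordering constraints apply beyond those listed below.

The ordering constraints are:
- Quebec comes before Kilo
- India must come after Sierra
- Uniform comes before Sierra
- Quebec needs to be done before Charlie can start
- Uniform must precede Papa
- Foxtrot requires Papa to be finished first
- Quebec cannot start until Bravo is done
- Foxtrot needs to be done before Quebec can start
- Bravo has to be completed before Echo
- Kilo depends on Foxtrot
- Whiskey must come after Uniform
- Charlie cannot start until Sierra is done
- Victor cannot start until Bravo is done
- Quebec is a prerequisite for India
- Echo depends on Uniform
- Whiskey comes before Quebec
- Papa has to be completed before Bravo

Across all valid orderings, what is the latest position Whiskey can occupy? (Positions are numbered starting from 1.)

8

Every step that must follow Whiskey has to come after it. Tracing all chains starting from Whiskey, those steps are: Kilo, Charlie, India, Quebec — 4 in total.
So at least 4 steps follow Whiskey, putting Whiskey no later than position 8. That position is achievable by scheduling everything else first.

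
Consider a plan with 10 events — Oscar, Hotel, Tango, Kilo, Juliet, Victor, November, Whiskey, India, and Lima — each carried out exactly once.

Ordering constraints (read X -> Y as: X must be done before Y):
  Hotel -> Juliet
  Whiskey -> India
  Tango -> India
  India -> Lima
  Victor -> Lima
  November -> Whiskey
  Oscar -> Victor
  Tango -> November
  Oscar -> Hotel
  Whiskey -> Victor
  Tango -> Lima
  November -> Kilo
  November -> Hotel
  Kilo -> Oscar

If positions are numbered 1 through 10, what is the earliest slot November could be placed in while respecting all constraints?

Working backwards through the constraints from November, its only required predecessor is Tango.
With 1 mandatory predecessor, the earliest November can sit is position 1+1 = 2, and placing just that one first achieves it.

2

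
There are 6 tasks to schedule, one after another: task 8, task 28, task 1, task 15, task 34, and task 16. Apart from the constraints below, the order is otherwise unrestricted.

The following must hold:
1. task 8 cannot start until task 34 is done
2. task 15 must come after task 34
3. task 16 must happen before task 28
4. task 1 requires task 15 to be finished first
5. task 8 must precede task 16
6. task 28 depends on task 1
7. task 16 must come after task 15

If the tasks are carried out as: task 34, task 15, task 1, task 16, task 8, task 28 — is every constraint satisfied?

Here task 8 comes after task 16.
That contradicts the constraint that task 8 must precede task 16.

No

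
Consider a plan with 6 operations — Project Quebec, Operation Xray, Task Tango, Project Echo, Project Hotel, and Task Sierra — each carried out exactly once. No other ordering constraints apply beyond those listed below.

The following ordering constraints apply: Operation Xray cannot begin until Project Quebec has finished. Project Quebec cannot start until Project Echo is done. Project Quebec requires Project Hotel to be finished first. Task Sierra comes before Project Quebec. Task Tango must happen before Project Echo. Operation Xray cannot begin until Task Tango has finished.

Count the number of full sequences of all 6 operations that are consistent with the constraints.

12

The operations with no prerequisites are Task Tango, Project Hotel, Task Sierra; any of them can be placed first.
Counting all ways to extend the partial order to a total order gives 12.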